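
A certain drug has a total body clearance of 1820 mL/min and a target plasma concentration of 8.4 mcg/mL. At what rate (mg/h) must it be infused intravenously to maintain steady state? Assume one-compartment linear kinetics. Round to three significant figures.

917 mg/h

Convert clearance: 1820 mL/min × 60 min/h ÷ 1000 mL/L = 109.2 L/h
Rate = CL × Css = 109.2 × 8.4 = 917.3 mg/h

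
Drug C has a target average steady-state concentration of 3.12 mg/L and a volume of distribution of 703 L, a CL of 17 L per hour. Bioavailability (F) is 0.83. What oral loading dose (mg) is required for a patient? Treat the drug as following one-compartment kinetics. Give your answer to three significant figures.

2640 mg

LD = Vd × C / F = 703.0 × 3.120 / 0.83 = 2643 mg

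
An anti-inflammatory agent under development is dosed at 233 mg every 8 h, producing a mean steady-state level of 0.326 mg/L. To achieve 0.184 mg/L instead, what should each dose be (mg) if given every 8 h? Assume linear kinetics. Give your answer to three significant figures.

132 mg

With linear kinetics, Css is proportional to dose rate (D/τ) at fixed clearance.
D₂ = D₁ × (Css,target / Css,current) = 233 × 0.184/0.326 = 131.5 mg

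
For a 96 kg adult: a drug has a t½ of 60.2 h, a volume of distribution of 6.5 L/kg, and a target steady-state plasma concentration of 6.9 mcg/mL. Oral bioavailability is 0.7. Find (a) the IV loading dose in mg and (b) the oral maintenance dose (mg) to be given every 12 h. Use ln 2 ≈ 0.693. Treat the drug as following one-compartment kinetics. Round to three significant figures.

Vd(total) = 96 kg × 6.5 L/kg = 624.0 L
LD = Vd × C = 624.0 × 6.9 = 4306 mg
CL = 0.693 × Vd / t½ = 0.693 × 624.0 / 60.2 = 7.183 L/h
D = CL × Css × τ / F = 7.183 × 6.9 × 12 / 0.7 = 849.6 mg

(a) 4310 mg; (b) 850 mg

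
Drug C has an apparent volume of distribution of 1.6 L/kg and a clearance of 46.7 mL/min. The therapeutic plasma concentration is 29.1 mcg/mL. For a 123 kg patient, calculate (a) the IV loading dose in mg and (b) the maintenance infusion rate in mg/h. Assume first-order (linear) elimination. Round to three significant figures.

Total Vd = 1.6 × 123 = 196.8 L
Loading: fill Vd to C_target → 196.8 L × 29.1 mg/L = 5727 mg
CL = 46.7 mL/min = 46.7 × 0.06 = 2.802 L/h
Maintenance infusion rate = CL × Css = 2.802 × 29.1 = 81.54 mg/h

(a) 5730 mg; (b) 81.5 mg/h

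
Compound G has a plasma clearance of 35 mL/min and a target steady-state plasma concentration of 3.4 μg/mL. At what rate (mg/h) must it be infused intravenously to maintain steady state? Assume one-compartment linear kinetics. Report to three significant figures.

Convert clearance: 35 mL/min × 60 min/h ÷ 1000 mL/L = 2.100 L/h
At steady state, infusion rate equals elimination rate: rate in = CL × Css.
Rate = CL × Css = 2.100 × 3.4 = 7.140 mg/h

7.14 mg/h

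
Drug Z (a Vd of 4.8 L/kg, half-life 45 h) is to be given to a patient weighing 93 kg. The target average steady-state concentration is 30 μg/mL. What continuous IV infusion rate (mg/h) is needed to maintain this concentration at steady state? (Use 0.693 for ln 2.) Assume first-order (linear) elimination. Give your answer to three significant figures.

Total Vd = 4.8 × 93 = 446.4 L
CL = ln 2 · Vd / t½ = 0.693 × 446.4 / 45 = 6.875 L/h
Infusion rate = CL × Css = 6.875 × 30 = 206.3 mg/h

206 mg/h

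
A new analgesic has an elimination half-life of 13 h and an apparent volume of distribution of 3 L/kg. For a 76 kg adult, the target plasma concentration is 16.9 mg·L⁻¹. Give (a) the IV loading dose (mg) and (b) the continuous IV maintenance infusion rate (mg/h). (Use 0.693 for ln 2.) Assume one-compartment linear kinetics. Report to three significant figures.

Vd = 3 L/kg × 76 kg = 228.0 L
LD = Vd × C = 228.0 × 16.9 = 3853 mg
CL = 0.693 × Vd / t½ = 0.693 × 228.0 / 13 = 12.15 L/h
Infusion rate = CL × Css = 12.15 × 16.9 = 205.3 mg/h

(a) 3850 mg; (b) 205 mg/h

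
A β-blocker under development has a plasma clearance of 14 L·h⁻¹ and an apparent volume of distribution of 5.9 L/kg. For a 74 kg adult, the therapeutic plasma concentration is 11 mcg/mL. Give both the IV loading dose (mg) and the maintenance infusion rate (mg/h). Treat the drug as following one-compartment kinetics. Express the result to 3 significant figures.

(a) 4800 mg; (b) 154 mg/h

Total Vd = 5.9 × 74 = 436.6 L
LD = Vd · C_target = 436.6 × 11 = 4803 mg
Infusion rate = 14.00 L/h × 11 mg/L = 154.0 mg/h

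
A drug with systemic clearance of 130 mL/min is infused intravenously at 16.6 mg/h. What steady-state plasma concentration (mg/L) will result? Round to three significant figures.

CL = 130 mL/min = 130 × 0.06 = 7.800 L/h
Css = rate / CL = 16.6 / 7.800 = 2.128 mg/L

2.13 mg/L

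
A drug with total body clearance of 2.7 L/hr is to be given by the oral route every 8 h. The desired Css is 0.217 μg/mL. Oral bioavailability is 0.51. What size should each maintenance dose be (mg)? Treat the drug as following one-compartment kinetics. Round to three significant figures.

D = CL × Css × τ / F = 2.700 × 0.217 × 8 / 0.51 = 9.191 mg

9.19 mg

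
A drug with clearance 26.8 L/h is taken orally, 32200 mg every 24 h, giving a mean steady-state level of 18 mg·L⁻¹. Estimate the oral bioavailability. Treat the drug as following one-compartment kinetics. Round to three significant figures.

0.360

F·D/τ = CL·Css at steady state → F = CL·Css·τ / D.
F = 26.8 × 18 × 24 / 32200 = 0.360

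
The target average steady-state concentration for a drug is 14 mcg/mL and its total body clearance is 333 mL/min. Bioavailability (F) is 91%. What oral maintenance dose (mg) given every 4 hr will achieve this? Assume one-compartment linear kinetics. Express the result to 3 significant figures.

CL = 333 mL/min = 333 × 0.06 = 19.98 L/h
D = CL × Css × τ / F = 19.98 × 14 × 4 / 0.91 = 1230 mg

1230 mg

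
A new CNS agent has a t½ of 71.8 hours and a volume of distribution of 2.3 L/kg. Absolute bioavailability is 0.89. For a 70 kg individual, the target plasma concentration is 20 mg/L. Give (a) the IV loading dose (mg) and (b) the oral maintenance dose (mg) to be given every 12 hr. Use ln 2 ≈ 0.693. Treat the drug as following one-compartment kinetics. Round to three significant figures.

Vd = 2.3 L/kg × 70 kg = 161.0 L
LD = Vd × C = 161.0 × 20 = 3220 mg
CL = 0.693 × Vd / t½ = 0.693 × 161.0 / 71.8 = 1.554 L/h
D = CL × Css × τ / F = 1.554 × 20 × 12 / 0.89 = 419.1 mg

(a) 3220 mg; (b) 419 mg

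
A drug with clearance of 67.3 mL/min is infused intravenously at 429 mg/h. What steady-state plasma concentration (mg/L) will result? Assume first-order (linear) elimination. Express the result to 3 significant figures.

CL = 67.3 mL/min = 67.3 × 0.06 = 4.038 L/h
Css = rate / CL = 429 / 4.038 = 106.2 mg/L

106 mg/L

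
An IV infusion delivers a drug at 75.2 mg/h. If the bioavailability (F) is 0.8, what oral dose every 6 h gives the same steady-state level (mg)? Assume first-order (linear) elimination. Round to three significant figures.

To maintain the same Css, the systemic dosing rate must be unchanged: F·D/τ = infusion rate.
D = rate × τ / F = 75.2 × 6 / 0.8 = 564.0 mg

564 mg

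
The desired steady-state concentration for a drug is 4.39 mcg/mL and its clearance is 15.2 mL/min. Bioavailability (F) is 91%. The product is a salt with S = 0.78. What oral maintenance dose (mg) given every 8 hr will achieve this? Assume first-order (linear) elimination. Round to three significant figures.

45.1 mg

CL = 15.2 mL/min = 15.2 × 0.06 = 0.9120 L/h
At steady state, dose per interval replaces the amount cleared in that interval: F·S·D/τ = CL·Css.
D = CL × Css × τ / F / S = 0.9120 × 4.39 × 8 / 0.91 / 0.78 = 45.12 mg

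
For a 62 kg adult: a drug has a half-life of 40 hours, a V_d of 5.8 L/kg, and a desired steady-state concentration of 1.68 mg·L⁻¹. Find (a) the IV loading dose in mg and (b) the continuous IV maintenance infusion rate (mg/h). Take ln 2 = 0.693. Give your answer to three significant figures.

Total Vd = 5.8 × 62 = 359.6 L
LD = Vd × C = 359.6 × 1.68 = 604.1 mg
CL = 0.693 × Vd / t½ = 0.693 × 359.6 / 40 = 6.230 L/h
Infusion rate = CL × Css = 6.230 × 1.68 = 10.47 mg/h

(a) 604 mg; (b) 10.5 mg/h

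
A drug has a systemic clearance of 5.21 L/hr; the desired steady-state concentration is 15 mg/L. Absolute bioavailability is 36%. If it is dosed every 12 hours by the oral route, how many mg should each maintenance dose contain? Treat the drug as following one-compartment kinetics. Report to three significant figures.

D = CL × Css × τ / F = 5.210 × 15 × 12 / 0.36 = 2605 mg

2610 mg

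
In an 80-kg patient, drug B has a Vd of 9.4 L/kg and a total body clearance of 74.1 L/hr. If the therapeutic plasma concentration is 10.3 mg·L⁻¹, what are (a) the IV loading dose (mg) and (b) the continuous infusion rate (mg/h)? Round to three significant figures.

Vd = 9.4 L/kg × 80 kg = 752.0 L
Loading dose = Vd × C = 752.0 × 10.3 = 7746 mg
Infusion rate = 74.10 L/h × 10.3 mg/L = 763.2 mg/h

(a) 7750 mg; (b) 763 mg/h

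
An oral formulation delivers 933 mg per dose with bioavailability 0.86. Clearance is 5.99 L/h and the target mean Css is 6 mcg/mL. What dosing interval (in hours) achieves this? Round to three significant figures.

F·D/τ = CL·Css → τ = F·D / (CL·Css).
τ = 0.86 × 933 / (5.99 × 6) = 22.33 h

22.3 h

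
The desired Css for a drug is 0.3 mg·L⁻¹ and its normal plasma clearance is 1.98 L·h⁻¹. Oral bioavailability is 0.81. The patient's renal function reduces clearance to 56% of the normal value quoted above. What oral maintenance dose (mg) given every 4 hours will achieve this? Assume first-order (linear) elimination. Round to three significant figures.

Patient clearance = 0.56 × 1.980 = 1.109 L/h
D = CL × Css × τ / F = 1.109 × 0.3 × 4 / 0.81 = 1.643 mg

1.64 mg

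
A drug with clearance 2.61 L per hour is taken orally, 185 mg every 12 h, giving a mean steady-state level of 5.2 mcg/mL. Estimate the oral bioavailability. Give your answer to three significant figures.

0.880

F·D/τ = CL·Css at steady state → F = CL·Css·τ / D.
F = 2.61 × 5.2 × 12 / 185 = 0.880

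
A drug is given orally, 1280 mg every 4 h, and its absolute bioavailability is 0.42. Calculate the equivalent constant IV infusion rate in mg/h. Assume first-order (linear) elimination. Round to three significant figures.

Equivalent systemic input: infusion rate = F·D/τ.
Rate = 0.42 × 1280 / 4 = 134.4 mg/h

134 mg/h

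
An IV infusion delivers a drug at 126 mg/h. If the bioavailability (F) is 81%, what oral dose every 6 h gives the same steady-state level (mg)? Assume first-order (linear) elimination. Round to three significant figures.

To maintain the same Css, the systemic dosing rate must be unchanged: F·D/τ = infusion rate.
D = rate × τ / F = 126 × 6 / 0.81 = 933.3 mg

933 mg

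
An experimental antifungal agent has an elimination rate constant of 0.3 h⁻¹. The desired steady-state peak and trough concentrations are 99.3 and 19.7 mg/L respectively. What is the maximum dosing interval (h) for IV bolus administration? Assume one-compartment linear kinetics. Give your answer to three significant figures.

5.39 h

Between IV bolus doses, concentration decays as C = C₀·e^(−kτ), so C_peak/C_trough = e^(kτ).
τ_max = ln(C_peak/C_trough) / k = ln(99.3/19.7) / 0.3000 = 1.618 / 0.3000 = 5.393 h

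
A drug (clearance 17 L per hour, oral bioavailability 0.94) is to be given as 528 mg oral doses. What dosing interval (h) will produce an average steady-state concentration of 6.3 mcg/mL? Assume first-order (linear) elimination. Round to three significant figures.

F·D/τ = CL·Css → τ = F·D / (CL·Css).
τ = 0.94 × 528 / (17 × 6.3) = 4.634 h

4.63 h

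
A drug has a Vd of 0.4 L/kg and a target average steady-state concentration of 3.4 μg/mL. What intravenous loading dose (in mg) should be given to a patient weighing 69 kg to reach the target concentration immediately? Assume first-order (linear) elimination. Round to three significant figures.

Vd(total) = 69 kg × 0.4 L/kg = 27.60 L
LD = Vd × C = 27.60 × 3.400 = 93.84 mg

93.8 mg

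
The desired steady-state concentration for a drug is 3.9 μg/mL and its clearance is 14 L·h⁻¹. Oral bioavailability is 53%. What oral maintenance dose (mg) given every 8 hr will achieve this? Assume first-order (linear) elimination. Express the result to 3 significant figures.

D = CL × Css × τ / F = 14.00 × 3.9 × 8 / 0.53 = 824.2 mg

824 mg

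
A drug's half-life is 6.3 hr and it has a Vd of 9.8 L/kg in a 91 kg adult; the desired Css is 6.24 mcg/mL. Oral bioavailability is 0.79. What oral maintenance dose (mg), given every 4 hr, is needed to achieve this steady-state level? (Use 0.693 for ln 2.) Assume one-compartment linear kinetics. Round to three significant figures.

Total Vd = 9.8 × 91 = 891.8 L
CL = ln 2 · Vd / t½ = 0.693 × 891.8 / 6.3 = 98.10 L/h
D = CL × Css × τ / F = 98.10 × 6.24 × 4 / 0.79 = 3099 mg

3100 mg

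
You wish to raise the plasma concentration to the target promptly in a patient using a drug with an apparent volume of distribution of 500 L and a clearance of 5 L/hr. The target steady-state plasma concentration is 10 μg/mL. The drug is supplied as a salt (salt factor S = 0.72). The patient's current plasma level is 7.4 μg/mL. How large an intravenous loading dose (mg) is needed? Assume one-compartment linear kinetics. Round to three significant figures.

Concentration deficit ΔC = 10 − 7.4 = 2.600 mg/L
LD = Vd × ΔC / S = 500.0 × 2.600 / 0.72 = 1806 mg

1810 mg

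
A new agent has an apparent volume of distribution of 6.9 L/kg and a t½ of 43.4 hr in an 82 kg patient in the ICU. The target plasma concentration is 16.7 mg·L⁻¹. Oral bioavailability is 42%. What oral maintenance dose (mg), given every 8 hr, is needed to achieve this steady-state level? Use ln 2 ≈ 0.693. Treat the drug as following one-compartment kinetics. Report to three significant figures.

Vd = 6.9 L/kg × 82 kg = 565.8 L
CL = 0.693 × Vd / t½ = 0.693 × 565.8 / 43.4 = 9.035 L/h
D = CL × Css × τ / F = 9.035 × 16.7 × 8 / 0.42 = 2874 mg

2870 mg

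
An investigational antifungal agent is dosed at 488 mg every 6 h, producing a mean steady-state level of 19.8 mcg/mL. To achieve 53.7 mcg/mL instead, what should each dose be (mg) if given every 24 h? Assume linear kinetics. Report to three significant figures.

5290 mg

With linear kinetics, Css is proportional to dose rate (D/τ) at fixed clearance.
D₂ = D₁ × (Css,target / Css,current) × (τ₂/τ₁) = 488 × (53.7/19.8) × (24/6) = 5294 mg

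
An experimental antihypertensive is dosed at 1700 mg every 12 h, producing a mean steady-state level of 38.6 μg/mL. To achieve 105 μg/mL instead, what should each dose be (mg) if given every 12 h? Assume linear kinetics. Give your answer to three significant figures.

4620 mg

For first-order elimination, Css ∝ F·D/(CL·τ); F and CL are unchanged, so Css ∝ D/τ.
D₂ = D₁ × (Css,target / Css,current) = 1700 × 105/38.6 = 4624 mg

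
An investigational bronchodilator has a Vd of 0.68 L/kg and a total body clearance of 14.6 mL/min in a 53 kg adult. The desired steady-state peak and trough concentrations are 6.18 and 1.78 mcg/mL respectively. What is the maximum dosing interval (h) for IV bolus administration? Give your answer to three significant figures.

51.2 h

Total Vd = 0.68 × 53 = 36.04 L
CL = 14.6 mL/min = 14.6 × 0.06 = 0.8760 L/h
k = CL / Vd = 0.8760 / 36.04 = 0.02431 h⁻¹
Between IV bolus doses, concentration decays as C = C₀·e^(−kτ), so C_peak/C_trough = e^(kτ).
τ_max = ln(C_peak/C_trough) / k = ln(6.18/1.78) / 0.02431 = 1.245 / 0.02431 = 51.21 h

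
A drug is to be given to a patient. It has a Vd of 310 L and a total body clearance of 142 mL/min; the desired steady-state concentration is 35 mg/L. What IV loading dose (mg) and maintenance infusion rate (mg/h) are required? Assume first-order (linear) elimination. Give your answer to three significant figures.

(a) 10900 mg; (b) 298 mg/h

Loading dose = Vd × C = 310.0 × 35 = 10850 mg
Convert clearance: 142 mL/min × 60 min/h ÷ 1000 mL/L = 8.520 L/h
Maintenance: replace elimination → rate = CL × Css = 8.520 × 35 = 298.2 mg/h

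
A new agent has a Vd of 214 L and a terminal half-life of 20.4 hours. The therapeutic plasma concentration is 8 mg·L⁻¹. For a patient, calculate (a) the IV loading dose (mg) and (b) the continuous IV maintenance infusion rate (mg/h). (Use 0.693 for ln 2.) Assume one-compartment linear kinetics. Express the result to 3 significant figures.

LD = Vd × C = 214.0 × 8 = 1712 mg
CL = 0.693 × Vd / t½ = 0.693 × 214.0 / 20.4 = 7.270 L/h
Infusion rate = CL × Css = 7.270 × 8 = 58.16 mg/h

(a) 1710 mg; (b) 58.2 mg/h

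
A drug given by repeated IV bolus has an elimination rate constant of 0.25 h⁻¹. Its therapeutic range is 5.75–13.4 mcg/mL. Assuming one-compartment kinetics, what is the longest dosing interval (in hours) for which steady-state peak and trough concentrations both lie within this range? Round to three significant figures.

Between IV bolus doses, concentration decays as C = C₀·e^(−kτ), so C_peak/C_trough = e^(kτ).
τ_max = ln(C_peak/C_trough) / k = ln(13.4/5.75) / 0.2500 = 0.8461 / 0.2500 = 3.384 h

3.38 h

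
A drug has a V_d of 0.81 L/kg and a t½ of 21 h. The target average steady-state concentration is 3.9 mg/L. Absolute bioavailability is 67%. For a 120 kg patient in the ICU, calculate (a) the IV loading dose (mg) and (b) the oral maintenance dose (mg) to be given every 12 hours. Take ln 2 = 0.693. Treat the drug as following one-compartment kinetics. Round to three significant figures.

Total Vd = 0.81 × 120 = 97.20 L
LD = Vd × C = 97.20 × 3.9 = 379.1 mg
CL = 0.693 × Vd / t½ = 0.693 × 97.20 / 21 = 3.208 L/h
D = CL × Css × τ / F = 3.208 × 3.9 × 12 / 0.67 = 224.1 mg

(a) 379 mg; (b) 224 mg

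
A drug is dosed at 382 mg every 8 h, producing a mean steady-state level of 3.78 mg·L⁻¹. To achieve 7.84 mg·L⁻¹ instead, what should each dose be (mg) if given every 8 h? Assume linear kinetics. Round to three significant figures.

With linear kinetics, Css is proportional to dose rate (D/τ) at fixed clearance.
D₂ = D₁ × (Css,target / Css,current) = 382 × 7.84/3.78 = 792.3 mg

792 mg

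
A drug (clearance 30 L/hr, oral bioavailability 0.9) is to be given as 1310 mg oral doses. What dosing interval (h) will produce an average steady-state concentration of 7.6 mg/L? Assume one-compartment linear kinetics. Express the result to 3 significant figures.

F·D/τ = CL·Css → τ = F·D / (CL·Css).
τ = 0.9 × 1310 / (30 × 7.6) = 5.171 h

5.17 h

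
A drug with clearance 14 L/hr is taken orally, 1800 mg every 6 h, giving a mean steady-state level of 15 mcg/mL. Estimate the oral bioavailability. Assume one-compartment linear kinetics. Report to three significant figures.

0.700

F·D/τ = CL·Css at steady state → F = CL·Css·τ / D.
F = 14 × 15 × 6 / 1800 = 0.700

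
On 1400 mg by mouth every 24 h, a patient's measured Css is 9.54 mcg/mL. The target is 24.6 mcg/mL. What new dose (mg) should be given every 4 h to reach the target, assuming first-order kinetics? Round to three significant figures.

602 mg

For first-order elimination, Css ∝ F·D/(CL·τ); F and CL are unchanged, so Css ∝ D/τ.
D₂ = D₁ × (Css,target / Css,current) × (τ₂/τ₁) = 1400 × (24.6/9.54) × (4/24) = 601.7 mg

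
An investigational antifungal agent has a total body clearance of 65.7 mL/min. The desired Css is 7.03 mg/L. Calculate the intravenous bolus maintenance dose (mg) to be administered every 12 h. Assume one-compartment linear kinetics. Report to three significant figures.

333 mg

CL = 65.7 mL/min = 65.7 × 0.06 = 3.942 L/h
D = CL × Css × τ = 3.942 × 7.03 × 12 = 332.5 mg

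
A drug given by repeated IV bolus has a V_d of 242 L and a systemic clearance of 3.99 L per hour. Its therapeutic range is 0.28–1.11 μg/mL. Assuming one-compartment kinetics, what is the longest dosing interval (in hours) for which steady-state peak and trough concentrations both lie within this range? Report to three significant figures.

83.5 h

k = CL / Vd = 3.990 / 242.0 = 0.01649 h⁻¹
Between IV bolus doses, concentration decays as C = C₀·e^(−kτ), so C_peak/C_trough = e^(kτ).
τ_max = ln(C_peak/C_trough) / k = ln(1.11/0.28) / 0.01649 = 1.377 / 0.01649 = 83.51 h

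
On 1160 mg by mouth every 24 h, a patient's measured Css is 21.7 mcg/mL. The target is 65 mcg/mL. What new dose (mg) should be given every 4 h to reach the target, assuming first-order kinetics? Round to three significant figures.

For first-order elimination, Css ∝ F·D/(CL·τ); F and CL are unchanged, so Css ∝ D/τ.
D₂ = D₁ × (Css,target / Css,current) × (τ₂/τ₁) = 1160 × (65/21.7) × (4/24) = 579.1 mg

579 mg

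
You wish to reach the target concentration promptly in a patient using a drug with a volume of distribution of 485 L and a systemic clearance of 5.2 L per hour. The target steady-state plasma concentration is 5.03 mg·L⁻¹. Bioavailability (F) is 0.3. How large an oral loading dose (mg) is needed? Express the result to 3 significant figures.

8130 mg

LD = Vd × C / F = 485.0 × 5.030 / 0.3 = 8132 mg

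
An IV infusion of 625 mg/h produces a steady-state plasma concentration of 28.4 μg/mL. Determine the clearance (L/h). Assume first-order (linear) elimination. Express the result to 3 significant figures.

At steady state, infusion rate = CL × Css, so CL = rate / Css.
CL = 625 / 28.4 = 22.01 L/h

22.0 L/h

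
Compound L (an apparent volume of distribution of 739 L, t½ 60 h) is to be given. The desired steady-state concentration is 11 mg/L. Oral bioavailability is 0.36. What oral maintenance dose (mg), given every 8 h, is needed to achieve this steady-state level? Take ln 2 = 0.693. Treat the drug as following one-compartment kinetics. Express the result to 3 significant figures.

k = 0.693/60 = 0.01155 h⁻¹, so CL = k·Vd = 0.01155 × 739.0 = 8.535 L/h
D = CL × Css × τ / F = 8.535 × 11 × 8 / 0.36 = 2086 mg

2090 mg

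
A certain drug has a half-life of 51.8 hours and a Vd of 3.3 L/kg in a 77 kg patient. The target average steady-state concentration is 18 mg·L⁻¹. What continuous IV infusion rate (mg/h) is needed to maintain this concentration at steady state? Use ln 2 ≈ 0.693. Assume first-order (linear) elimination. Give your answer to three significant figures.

61.2 mg/h

Vd(total) = 77 kg × 3.3 L/kg = 254.1 L
k = 0.693/51.8 = 0.01338 h⁻¹, so CL = k·Vd = 0.01338 × 254.1 = 3.400 L/h
Infusion rate = CL × Css = 3.400 × 18 = 61.20 mg/h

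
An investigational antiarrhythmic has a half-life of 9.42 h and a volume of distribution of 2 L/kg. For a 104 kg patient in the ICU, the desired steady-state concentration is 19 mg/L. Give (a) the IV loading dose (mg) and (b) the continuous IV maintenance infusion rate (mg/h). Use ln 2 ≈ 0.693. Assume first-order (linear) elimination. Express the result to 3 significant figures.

Total Vd = 2 × 104 = 208.0 L
LD = Vd × C = 208.0 × 19 = 3952 mg
CL = 0.693 × Vd / t½ = 0.693 × 208.0 / 9.42 = 15.30 L/h
Infusion rate = CL × Css = 15.30 × 19 = 290.7 mg/h

(a) 3950 mg; (b) 291 mg/h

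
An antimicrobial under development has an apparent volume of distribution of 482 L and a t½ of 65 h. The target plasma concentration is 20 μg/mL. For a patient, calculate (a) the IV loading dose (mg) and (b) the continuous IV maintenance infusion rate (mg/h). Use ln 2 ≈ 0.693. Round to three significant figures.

(a) 9640 mg; (b) 103 mg/h

LD = Vd × C = 482.0 × 20 = 9640 mg
CL = 0.693 × Vd / t½ = 0.693 × 482.0 / 65 = 5.139 L/h
Infusion rate = CL × Css = 5.139 × 20 = 102.8 mg/h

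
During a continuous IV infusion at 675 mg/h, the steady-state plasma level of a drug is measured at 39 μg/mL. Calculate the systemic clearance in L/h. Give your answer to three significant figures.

At steady state, infusion rate = CL × Css, so CL = rate / Css.
CL = 675 / 39 = 17.31 L/h

17.3 L/h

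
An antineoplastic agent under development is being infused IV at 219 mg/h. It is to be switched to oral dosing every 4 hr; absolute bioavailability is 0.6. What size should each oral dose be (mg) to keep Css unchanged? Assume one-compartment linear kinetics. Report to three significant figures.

1460 mg

To maintain the same Css, the systemic dosing rate must be unchanged: F·D/τ = infusion rate.
D = rate × τ / F = 219 × 4 / 0.6 = 1460 mg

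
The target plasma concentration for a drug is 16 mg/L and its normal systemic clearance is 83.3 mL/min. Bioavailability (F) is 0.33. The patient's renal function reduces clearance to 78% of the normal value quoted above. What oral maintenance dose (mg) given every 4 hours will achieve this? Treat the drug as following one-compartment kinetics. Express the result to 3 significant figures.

756 mg

CL = 83.3 mL/min = 83.3 × 0.06 = 4.998 L/h
Patient clearance = 0.78 × 4.998 = 3.898 L/h
At steady state, dose per interval replaces the amount cleared in that interval: F·D/τ = CL·Css.
D = CL × Css × τ / F = 3.898 × 16 × 4 / 0.33 = 756.0 mg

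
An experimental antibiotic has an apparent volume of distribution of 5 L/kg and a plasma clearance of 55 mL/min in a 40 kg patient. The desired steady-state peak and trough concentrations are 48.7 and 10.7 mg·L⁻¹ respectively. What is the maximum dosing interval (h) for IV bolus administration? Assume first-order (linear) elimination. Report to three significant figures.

Total Vd = 5 × 40 = 200.0 L
CL = 55 mL/min = 55 × 0.06 = 3.300 L/h
k = CL / Vd = 3.300 / 200.0 = 0.01650 h⁻¹
Between IV bolus doses, concentration decays as C = C₀·e^(−kτ), so C_peak/C_trough = e^(kτ).
τ_max = ln(C_peak/C_trough) / k = ln(48.7/10.7) / 0.01650 = 1.515 / 0.01650 = 91.82 h

91.8 h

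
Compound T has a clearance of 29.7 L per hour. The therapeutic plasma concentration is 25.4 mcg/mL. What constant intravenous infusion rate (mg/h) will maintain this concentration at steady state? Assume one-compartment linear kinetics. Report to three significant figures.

754 mg/h

Infusion rate = CL · Css = 29.70 L/h × 25.4 mg/L = 754.4 mg/h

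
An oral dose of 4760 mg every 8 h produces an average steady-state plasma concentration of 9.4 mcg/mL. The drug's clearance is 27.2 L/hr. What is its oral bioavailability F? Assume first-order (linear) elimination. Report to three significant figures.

0.430

F·D/τ = CL·Css at steady state → F = CL·Css·τ / D.
F = 27.2 × 9.4 × 8 / 4760 = 0.430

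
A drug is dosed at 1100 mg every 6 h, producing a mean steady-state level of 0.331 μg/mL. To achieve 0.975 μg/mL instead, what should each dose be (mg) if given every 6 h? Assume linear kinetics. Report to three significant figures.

For first-order elimination, Css ∝ F·D/(CL·τ); F and CL are unchanged, so Css ∝ D/τ.
D₂ = D₁ × (Css,target / Css,current) = 1100 × 0.975/0.331 = 3240 mg

3240 mg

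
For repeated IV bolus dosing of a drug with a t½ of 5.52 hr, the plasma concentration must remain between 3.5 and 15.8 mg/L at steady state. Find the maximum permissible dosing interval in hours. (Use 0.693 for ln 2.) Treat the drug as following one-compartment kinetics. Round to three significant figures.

k = 0.693 / t½ = 0.693 / 5.52 = 0.1255 h⁻¹
Between IV bolus doses, concentration decays as C = C₀·e^(−kτ), so C_peak/C_trough = e^(kτ).
τ_max = ln(C_peak/C_trough) / k = ln(15.8/3.5) / 0.1255 = 1.507 / 0.1255 = 12.01 h

12.0 h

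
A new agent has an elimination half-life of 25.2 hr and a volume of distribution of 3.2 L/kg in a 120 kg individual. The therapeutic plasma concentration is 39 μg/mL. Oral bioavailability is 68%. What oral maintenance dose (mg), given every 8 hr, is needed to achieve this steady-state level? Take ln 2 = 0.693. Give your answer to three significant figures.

4850 mg

Vd(total) = 120 kg × 3.2 L/kg = 384.0 L
CL = 0.693 × Vd / t½ = 0.693 × 384.0 / 25.2 = 10.56 L/h
D = CL × Css × τ / F = 10.56 × 39 × 8 / 0.68 = 4845 mg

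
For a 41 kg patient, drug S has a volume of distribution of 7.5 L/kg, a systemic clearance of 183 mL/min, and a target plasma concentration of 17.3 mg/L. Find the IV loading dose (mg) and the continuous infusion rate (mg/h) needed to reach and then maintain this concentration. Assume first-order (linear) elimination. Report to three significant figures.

(a) 5320 mg; (b) 190 mg/h

Vd = 7.5 L/kg × 41 kg = 307.5 L
Loading: fill Vd to C_target → 307.5 L × 17.3 mg/L = 5320 mg
CL = 183 mL/min × 60/1000 = 10.98 L/h
Infusion rate = 10.98 L/h × 17.3 mg/L = 190.0 mg/h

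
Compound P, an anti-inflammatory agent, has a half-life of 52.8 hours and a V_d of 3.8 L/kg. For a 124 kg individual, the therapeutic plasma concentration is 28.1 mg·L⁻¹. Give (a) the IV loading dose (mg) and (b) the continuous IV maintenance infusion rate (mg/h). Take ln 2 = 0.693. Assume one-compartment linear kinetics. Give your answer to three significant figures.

Vd(total) = 124 kg × 3.8 L/kg = 471.2 L
LD = Vd × C = 471.2 × 28.1 = 13240 mg
CL = 0.693 × Vd / t½ = 0.693 × 471.2 / 52.8 = 6.185 L/h
Infusion rate = CL × Css = 6.185 × 28.1 = 173.8 mg/h

(a) 13200 mg; (b) 174 mg/h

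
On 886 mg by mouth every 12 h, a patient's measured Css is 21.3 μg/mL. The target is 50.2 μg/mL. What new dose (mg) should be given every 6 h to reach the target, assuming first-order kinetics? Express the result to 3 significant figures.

1040 mg

With linear kinetics, Css is proportional to dose rate (D/τ) at fixed clearance.
D₂ = D₁ × (Css,target / Css,current) × (τ₂/τ₁) = 886 × (50.2/21.3) × (6/12) = 1044 mg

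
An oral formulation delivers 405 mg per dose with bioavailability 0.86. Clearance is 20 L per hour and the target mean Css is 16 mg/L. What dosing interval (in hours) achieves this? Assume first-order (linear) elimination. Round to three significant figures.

F·D/τ = CL·Css → τ = F·D / (CL·Css).
τ = 0.86 × 405 / (20 × 16) = 1.088 h

1.09 h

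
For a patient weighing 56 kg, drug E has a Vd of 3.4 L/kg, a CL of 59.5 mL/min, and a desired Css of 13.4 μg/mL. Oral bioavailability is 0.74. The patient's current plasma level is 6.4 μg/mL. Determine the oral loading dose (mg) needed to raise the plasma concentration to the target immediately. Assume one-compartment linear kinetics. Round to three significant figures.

Vd = 3.4 L/kg × 56 kg = 190.4 L
Concentration deficit ΔC = 13.4 − 6.4 = 7.000 mg/L
LD = Vd × ΔC / F = 190.4 × 7.000 / 0.74 = 1801 mg

1800 mg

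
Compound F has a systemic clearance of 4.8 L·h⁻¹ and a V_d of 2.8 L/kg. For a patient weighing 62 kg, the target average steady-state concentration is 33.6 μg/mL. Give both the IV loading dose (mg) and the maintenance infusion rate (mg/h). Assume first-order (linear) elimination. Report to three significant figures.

(a) 5830 mg; (b) 161 mg/h

Vd = 2.8 L/kg × 62 kg = 173.6 L
Loading dose = Vd × C = 173.6 × 33.6 = 5833 mg
Maintenance: replace elimination → rate = CL × Css = 4.800 × 33.6 = 161.3 mg/h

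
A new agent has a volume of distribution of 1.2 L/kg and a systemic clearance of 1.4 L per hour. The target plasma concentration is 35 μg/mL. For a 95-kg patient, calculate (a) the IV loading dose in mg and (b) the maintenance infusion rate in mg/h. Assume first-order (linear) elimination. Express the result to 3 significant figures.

(a) 3990 mg; (b) 49.0 mg/h

Vd = 1.2 L/kg × 95 kg = 114.0 L
LD = Vd · C_target = 114.0 × 35 = 3990 mg
Infusion rate = 1.400 L/h × 35 mg/L = 49.00 mg/h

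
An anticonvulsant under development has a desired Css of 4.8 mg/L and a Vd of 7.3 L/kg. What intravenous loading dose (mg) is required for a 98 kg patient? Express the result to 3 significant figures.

3430 mg

Vd = 7.3 L/kg × 98 kg = 715.4 L
LD = Vd × C = 715.4 × 4.800 = 3434 mg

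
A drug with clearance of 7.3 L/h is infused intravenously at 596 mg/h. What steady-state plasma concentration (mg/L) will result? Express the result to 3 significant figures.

81.6 mg/L

Css = rate / CL = 596 / 7.300 = 81.64 mg/L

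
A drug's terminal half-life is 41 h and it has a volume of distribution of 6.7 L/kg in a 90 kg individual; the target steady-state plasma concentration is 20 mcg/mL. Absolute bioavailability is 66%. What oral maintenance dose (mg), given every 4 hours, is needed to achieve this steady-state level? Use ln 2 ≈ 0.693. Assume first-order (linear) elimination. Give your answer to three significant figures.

1240 mg

Total Vd = 6.7 × 90 = 603.0 L
CL = ln 2 · Vd / t½ = 0.693 × 603.0 / 41 = 10.19 L/h
D = CL × Css × τ / F = 10.19 × 20 × 4 / 0.66 = 1235 mg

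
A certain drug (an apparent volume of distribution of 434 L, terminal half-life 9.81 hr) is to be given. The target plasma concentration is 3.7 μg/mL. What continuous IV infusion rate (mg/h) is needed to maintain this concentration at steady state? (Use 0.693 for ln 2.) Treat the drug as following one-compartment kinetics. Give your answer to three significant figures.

k = 0.693/9.81 = 0.07064 h⁻¹, so CL = k·Vd = 0.07064 × 434.0 = 30.66 L/h
Infusion rate = CL × Css = 30.66 × 3.7 = 113.4 mg/h

113 mg/h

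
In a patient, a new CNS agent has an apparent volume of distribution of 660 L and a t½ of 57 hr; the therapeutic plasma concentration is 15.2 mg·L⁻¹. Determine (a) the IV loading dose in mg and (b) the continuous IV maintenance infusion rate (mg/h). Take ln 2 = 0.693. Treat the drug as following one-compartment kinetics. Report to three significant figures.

(a) 10000 mg; (b) 122 mg/h

LD = Vd × C = 660.0 × 15.2 = 10030 mg
CL = 0.693 × Vd / t½ = 0.693 × 660.0 / 57 = 8.024 L/h
Infusion rate = CL × Css = 8.024 × 15.2 = 122.0 mg/h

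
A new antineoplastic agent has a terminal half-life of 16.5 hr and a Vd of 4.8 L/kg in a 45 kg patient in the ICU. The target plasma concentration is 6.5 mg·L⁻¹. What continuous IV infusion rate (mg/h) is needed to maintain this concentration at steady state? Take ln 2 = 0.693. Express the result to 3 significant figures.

59.0 mg/h

Vd(total) = 45 kg × 4.8 L/kg = 216.0 L
k = 0.693/16.5 = 0.04200 h⁻¹, so CL = k·Vd = 0.04200 × 216.0 = 9.072 L/h
Infusion rate = CL × Css = 9.072 × 6.5 = 58.97 mg/h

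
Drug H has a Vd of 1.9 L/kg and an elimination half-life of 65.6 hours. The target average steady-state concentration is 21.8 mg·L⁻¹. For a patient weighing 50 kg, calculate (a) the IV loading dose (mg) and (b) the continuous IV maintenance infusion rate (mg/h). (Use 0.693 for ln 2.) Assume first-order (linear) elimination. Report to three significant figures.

(a) 2070 mg; (b) 21.9 mg/h

Vd = 1.9 L/kg × 50 kg = 95.00 L
LD = Vd × C = 95.00 × 21.8 = 2071 mg
CL = 0.693 × Vd / t½ = 0.693 × 95.00 / 65.6 = 1.004 L/h
Infusion rate = CL × Css = 1.004 × 21.8 = 21.89 mg/h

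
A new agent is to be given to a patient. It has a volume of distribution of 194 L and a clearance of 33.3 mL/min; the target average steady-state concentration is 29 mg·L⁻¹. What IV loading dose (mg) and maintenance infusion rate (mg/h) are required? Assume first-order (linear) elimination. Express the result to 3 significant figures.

(a) 5630 mg; (b) 57.9 mg/h

Loading dose = Vd × C = 194.0 × 29 = 5626 mg
CL = 33.3 mL/min = 33.3 × 0.06 = 1.998 L/h
Maintenance infusion rate = CL × Css = 1.998 × 29 = 57.94 mg/h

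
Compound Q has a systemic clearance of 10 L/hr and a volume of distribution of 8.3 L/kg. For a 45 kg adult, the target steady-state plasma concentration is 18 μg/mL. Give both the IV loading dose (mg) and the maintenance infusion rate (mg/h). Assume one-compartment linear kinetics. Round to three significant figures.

(a) 6720 mg; (b) 180 mg/h

Vd = 8.3 L/kg × 45 kg = 373.5 L
Loading dose = Vd × C = 373.5 × 18 = 6723 mg
Maintenance infusion rate = CL × Css = 10.00 × 18 = 180.0 mg/h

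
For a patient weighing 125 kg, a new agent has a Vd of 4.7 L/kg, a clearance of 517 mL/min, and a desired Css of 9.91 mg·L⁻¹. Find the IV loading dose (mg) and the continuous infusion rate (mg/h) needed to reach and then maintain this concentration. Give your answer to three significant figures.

Total Vd = 4.7 × 125 = 587.5 L
Loading: fill Vd to C_target → 587.5 L × 9.91 mg/L = 5822 mg
CL = 517 mL/min × 60/1000 = 31.02 L/h
Maintenance infusion rate = CL × Css = 31.02 × 9.91 = 307.4 mg/h

(a) 5820 mg; (b) 307 mg/h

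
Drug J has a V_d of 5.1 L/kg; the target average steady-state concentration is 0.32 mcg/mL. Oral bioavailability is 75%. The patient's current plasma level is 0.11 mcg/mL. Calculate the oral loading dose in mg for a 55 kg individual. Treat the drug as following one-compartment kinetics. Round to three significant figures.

78.5 mg

Total Vd = 5.1 × 55 = 280.5 L
The loading dose fills Vd to the target concentration.
Concentration deficit ΔC = 0.32 − 0.11 = 0.2100 mg/L
LD = Vd × ΔC / F = 280.5 × 0.2100 / 0.75 = 78.54 mg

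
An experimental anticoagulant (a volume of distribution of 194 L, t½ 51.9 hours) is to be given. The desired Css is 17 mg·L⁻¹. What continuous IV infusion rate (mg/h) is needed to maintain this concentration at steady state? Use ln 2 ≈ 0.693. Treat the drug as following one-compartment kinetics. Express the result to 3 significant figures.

44.0 mg/h

k = 0.693/51.9 = 0.01335 h⁻¹, so CL = k·Vd = 0.01335 × 194.0 = 2.590 L/h
Infusion rate = CL × Css = 2.590 × 17 = 44.03 mg/h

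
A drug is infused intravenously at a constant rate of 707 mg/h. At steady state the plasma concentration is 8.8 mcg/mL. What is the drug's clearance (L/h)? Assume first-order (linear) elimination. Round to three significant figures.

At steady state, infusion rate = CL × Css, so CL = rate / Css.
CL = 707 / 8.8 = 80.34 L/h

80.3 L/h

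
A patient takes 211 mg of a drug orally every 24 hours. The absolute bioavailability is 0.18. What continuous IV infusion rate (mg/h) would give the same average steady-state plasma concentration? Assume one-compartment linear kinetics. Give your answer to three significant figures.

Equivalent systemic input: infusion rate = F·D/τ.
Rate = 0.18 × 211 / 24 = 1.583 mg/h

1.58 mg/h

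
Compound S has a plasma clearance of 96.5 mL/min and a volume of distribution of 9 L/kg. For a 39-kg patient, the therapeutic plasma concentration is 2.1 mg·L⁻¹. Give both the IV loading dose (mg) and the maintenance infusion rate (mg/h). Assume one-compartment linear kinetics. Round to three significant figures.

(a) 737 mg; (b) 12.2 mg/h

Vd = 9 L/kg × 39 kg = 351.0 L
Loading dose = Vd × C = 351.0 × 2.1 = 737.1 mg
Convert clearance: 96.5 mL/min × 60 min/h ÷ 1000 mL/L = 5.790 L/h
Maintenance: replace elimination → rate = CL × Css = 5.790 × 2.1 = 12.16 mg/h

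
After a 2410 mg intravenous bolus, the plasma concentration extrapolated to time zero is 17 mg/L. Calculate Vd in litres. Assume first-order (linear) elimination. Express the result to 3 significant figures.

Immediately after an IV bolus, C₀ = Dose / Vd, so Vd = Dose / C₀.
Vd = 2410 / 17 = 141.8 L

142 L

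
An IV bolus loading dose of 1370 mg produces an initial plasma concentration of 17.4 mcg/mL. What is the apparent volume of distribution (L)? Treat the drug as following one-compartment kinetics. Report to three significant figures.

78.7 L

Immediately after an IV bolus, C₀ = Dose / Vd, so Vd = Dose / C₀.
Vd = 1370 / 17.4 = 78.74 L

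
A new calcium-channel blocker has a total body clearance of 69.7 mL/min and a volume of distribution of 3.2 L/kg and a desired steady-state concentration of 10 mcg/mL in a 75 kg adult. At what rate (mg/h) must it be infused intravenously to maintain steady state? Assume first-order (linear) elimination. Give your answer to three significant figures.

CL = 69.7 mL/min × 60/1000 = 4.182 L/h
Infusion rate = CL · Css = 4.182 L/h × 10 mg/L = 41.82 mg/h

41.8 mg/h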